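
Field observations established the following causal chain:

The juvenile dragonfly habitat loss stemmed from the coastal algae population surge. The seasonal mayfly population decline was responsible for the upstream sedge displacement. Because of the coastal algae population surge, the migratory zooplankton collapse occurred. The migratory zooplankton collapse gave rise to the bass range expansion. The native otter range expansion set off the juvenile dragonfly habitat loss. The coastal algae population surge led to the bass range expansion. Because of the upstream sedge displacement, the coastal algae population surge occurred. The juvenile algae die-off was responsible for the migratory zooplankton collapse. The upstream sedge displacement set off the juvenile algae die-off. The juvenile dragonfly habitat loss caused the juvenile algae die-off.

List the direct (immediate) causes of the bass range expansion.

the coastal algae population surge, the migratory zooplankton collapse

Upstream contributors include the seasonal mayfly population decline, the upstream sedge displacement, the juvenile dragonfly habitat loss, the juvenile algae die-off, the native otter range expansion, but only the coastal algae population surge, the migratory zooplankton collapse feed directly into the bass range expansion.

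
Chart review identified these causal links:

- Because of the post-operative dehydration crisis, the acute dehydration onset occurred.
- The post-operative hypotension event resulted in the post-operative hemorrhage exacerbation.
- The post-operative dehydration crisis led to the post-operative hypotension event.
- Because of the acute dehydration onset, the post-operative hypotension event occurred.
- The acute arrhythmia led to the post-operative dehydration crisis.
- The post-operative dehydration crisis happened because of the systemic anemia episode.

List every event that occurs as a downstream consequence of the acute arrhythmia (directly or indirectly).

Direct effects: the post-operative dehydration crisis.
2 steps out: the acute dehydration onset, the post-operative hypotension event.
3 steps out: the post-operative hemorrhage exacerbation.
Not reachable from it: the systemic anemia episode.

the acute dehydration onset, the post-operative dehydration crisis, the post-operative hemorrhage exacerbation, the post-operative hypotension event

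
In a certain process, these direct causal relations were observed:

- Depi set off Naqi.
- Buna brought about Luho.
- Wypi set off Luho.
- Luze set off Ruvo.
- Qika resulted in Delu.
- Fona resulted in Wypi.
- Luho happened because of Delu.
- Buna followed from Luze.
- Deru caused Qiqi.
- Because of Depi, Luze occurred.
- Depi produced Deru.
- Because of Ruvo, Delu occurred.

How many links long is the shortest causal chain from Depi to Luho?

Shortest chain: Depi → Luze → Buna → Luho.

3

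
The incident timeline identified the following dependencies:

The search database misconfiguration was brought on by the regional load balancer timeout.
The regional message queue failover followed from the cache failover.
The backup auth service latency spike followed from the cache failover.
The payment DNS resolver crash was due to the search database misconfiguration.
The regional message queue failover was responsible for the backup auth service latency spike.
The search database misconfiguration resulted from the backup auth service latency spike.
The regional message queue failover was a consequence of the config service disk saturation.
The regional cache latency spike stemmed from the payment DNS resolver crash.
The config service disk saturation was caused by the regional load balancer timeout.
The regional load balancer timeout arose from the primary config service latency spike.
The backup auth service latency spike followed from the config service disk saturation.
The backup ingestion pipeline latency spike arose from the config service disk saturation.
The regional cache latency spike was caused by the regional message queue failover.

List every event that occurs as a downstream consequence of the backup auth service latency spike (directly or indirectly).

Direct effects: the search database misconfiguration.
2 steps out: the payment DNS resolver crash.
3 steps out: the regional cache latency spike.
Not reachable from it: the cache failover, the primary config service latency spike, the regional load balancer timeout, the config service disk saturation, the regional message queue failover, the backup ingestion pipeline latency spike.

the payment DNS resolver crash, the regional cache latency spike, the search database misconfiguration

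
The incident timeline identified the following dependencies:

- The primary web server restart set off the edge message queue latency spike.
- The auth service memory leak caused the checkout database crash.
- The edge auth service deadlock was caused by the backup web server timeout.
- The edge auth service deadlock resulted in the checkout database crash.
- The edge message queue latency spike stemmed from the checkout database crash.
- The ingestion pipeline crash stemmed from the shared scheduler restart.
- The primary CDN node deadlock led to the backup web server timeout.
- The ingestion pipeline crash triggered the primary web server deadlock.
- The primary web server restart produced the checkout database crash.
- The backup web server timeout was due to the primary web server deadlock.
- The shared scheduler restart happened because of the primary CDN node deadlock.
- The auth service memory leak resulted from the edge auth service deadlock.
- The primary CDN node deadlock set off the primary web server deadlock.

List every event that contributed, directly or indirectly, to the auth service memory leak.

Immediate cause of the auth service memory leak: the edge auth service deadlock.
Further upstream: the primary CDN node deadlock, the shared scheduler restart, the ingestion pipeline crash, the primary web server deadlock, the backup web server timeout.

the backup web server timeout, the edge auth service deadlock, the ingestion pipeline crash, the primary CDN node deadlock, the primary web server deadlock, the shared scheduler restart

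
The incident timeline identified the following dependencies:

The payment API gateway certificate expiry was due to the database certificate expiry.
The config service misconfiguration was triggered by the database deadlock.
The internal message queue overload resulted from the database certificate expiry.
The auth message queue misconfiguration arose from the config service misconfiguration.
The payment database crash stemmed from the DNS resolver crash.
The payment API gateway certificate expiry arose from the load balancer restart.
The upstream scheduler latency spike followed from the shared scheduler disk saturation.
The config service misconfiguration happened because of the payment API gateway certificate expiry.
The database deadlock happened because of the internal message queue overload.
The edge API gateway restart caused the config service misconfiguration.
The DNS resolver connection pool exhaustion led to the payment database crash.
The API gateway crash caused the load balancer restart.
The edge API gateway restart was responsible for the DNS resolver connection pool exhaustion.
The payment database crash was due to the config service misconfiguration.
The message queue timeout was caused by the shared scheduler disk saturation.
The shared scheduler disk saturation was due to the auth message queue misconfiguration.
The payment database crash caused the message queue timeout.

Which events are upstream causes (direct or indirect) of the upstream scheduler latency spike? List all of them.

the API gateway crash, the auth message queue misconfiguration, the config service misconfiguration, the database certificate expiry, the database deadlock, the edge API gateway restart, the internal message queue overload, the load balancer restart, the payment API gateway certificate expiry, the shared scheduler disk saturation

Immediate cause of the upstream scheduler latency spike: the shared scheduler disk saturation.
Further upstream: the API gateway crash, the database certificate expiry, the internal message queue overload, the database deadlock, the load balancer restart, the edge API gateway restart, the payment API gateway certificate expiry, the config service misconfiguration, the auth message queue misconfiguration.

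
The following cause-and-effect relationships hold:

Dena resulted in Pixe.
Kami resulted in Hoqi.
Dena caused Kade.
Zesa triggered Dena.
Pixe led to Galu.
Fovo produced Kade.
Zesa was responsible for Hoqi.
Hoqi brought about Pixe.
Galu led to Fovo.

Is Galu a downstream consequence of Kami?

There is a causal chain: Kami → Hoqi → Pixe → Galu.

Yes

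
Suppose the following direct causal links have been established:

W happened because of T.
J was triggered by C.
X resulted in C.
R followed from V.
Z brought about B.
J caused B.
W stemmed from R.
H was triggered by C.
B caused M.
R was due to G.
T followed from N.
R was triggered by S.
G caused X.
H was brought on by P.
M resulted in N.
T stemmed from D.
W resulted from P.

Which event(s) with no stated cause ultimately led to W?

D, G, P, S, V, Z

Tracing upstream from W: W ← R ← G.
A separate upstream branch: W ← T ← N ← M ← B ← Z.
A separate upstream branch: W ← P.
A separate upstream branch: W ← R ← V.
A separate upstream branch: W ← R ← S.
A separate upstream branch: W ← T ← D.
Each of those chain origins has no stated cause.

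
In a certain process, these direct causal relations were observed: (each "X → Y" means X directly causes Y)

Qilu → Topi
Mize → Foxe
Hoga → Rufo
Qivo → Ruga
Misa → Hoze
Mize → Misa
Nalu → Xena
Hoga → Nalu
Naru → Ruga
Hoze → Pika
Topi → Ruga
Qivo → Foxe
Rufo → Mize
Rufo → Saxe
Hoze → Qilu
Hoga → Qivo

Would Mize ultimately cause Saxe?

No

Mize leads to Misa, Hoze, Qilu, Topi, Foxe, Ruga, Pika; Saxe is not among them.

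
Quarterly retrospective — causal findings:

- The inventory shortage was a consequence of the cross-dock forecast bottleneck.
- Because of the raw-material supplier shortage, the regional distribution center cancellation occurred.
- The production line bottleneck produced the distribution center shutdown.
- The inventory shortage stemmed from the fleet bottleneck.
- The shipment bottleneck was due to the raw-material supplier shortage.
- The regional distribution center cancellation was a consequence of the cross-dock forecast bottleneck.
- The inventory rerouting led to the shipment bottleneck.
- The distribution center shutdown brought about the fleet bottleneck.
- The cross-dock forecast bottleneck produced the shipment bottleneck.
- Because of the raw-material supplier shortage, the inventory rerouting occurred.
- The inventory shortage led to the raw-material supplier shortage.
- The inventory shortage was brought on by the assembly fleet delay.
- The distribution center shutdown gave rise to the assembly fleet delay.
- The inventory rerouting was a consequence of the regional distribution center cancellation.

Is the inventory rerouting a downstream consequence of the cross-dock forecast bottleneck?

Yes

There is a causal chain: the cross-dock forecast bottleneck → the regional distribution center cancellation → the inventory rerouting.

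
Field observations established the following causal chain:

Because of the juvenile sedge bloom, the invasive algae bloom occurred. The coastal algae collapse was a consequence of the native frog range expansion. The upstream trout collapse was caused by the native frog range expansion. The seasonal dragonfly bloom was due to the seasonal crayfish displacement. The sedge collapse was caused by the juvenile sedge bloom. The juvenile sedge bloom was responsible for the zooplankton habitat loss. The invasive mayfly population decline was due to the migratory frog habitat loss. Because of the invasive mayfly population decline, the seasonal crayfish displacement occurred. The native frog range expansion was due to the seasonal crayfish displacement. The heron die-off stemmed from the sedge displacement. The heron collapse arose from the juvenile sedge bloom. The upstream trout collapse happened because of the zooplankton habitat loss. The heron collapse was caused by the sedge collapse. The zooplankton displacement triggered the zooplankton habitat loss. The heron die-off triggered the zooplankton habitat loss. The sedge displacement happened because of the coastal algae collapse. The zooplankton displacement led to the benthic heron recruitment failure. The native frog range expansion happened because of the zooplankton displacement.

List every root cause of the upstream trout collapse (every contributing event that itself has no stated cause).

the juvenile sedge bloom, the migratory frog habitat loss, the zooplankton displacement

Tracing upstream from the upstream trout collapse: the upstream trout collapse ← the zooplankton habitat loss ← the juvenile sedge bloom.
A separate upstream branch: the upstream trout collapse ← the native frog range expansion ← the seasonal crayfish displacement ← the invasive mayfly population decline ← the migratory frog habitat loss.
A separate upstream branch: the upstream trout collapse ← the native frog range expansion ← the zooplankton displacement.
Each of those chain origins has no stated cause.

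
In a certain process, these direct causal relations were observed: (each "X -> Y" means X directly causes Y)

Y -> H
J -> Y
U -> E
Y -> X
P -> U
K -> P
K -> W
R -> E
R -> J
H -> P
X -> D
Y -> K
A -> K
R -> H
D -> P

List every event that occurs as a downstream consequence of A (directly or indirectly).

E, K, P, U, W

Direct effects: K.
2 steps out: W, P.
3 steps out: U.
4 steps out: E.
Not reachable from it: R, J, Y, H, X, D.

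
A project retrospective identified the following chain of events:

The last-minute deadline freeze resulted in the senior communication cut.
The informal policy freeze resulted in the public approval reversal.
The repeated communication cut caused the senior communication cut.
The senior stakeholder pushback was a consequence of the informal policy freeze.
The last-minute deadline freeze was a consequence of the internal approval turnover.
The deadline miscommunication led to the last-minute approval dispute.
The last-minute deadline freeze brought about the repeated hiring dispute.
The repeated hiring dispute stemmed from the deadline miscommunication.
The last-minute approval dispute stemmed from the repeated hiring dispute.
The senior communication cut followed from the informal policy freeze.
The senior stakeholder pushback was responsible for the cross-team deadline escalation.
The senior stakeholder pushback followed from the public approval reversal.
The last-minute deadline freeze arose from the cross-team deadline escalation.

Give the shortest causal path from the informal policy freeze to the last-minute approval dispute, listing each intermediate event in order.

the informal policy freeze → the senior stakeholder pushback
the senior stakeholder pushback → the cross-team deadline escalation
the cross-team deadline escalation → the last-minute deadline freeze
the last-minute deadline freeze → the repeated hiring dispute
the repeated hiring dispute → the last-minute approval dispute
Length: 5 steps.

the informal policy freeze → the senior stakeholder pushback → the cross-team deadline escalation → the last-minute deadline freeze → the repeated hiring dispute → the last-minute approval dispute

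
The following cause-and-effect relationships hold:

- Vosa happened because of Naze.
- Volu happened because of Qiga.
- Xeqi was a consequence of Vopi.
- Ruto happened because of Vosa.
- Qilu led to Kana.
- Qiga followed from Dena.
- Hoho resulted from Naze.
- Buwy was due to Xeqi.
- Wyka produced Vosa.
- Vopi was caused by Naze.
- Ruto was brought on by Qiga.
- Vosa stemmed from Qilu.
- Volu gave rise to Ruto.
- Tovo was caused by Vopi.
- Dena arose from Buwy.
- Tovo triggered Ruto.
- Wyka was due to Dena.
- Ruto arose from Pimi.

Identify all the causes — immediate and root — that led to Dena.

Buwy, Naze, Vopi, Xeqi

Immediate cause of Dena: Buwy.
Further upstream: Naze, Vopi, Xeqi.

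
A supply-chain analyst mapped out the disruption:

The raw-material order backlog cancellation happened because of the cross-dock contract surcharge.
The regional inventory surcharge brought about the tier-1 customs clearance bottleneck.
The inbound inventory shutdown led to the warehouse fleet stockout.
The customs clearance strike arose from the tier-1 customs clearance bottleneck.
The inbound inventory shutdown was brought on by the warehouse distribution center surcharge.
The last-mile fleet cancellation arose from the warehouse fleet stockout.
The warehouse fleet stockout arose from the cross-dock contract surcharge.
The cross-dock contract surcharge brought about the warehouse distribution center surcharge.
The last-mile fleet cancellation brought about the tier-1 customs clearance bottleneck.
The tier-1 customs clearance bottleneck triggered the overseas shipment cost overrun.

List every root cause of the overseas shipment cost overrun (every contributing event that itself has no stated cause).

the cross-dock contract surcharge, the regional inventory surcharge

Tracing upstream from the overseas shipment cost overrun: the overseas shipment cost overrun ← the tier-1 customs clearance bottleneck ← the last-mile fleet cancellation ← the warehouse fleet stockout ← the cross-dock contract surcharge.
A separate upstream branch: the overseas shipment cost overrun ← the tier-1 customs clearance bottleneck ← the regional inventory surcharge.
Each of those chain origins has no stated cause.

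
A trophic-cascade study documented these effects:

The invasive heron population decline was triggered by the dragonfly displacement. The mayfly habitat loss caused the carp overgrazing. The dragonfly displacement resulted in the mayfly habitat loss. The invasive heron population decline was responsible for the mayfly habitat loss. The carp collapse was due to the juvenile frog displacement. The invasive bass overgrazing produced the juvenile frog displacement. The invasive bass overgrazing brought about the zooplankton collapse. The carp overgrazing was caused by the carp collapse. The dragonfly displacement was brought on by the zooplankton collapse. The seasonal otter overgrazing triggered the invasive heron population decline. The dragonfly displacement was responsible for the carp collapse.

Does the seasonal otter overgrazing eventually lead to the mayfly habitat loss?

Yes

There is a causal chain: the seasonal otter overgrazing → the invasive heron population decline → the mayfly habitat loss.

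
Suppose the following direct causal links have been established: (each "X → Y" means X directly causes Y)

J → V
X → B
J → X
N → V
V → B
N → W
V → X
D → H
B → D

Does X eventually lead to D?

There is a causal chain: X → B → D.

Yes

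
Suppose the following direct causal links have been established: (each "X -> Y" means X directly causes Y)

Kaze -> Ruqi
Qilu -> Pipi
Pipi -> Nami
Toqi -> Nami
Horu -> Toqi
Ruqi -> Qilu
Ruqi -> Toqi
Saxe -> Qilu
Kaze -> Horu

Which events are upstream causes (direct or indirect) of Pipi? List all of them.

Kaze, Qilu, Ruqi, Saxe

Immediate cause of Pipi: Qilu.
Further upstream: Kaze, Ruqi, Saxe.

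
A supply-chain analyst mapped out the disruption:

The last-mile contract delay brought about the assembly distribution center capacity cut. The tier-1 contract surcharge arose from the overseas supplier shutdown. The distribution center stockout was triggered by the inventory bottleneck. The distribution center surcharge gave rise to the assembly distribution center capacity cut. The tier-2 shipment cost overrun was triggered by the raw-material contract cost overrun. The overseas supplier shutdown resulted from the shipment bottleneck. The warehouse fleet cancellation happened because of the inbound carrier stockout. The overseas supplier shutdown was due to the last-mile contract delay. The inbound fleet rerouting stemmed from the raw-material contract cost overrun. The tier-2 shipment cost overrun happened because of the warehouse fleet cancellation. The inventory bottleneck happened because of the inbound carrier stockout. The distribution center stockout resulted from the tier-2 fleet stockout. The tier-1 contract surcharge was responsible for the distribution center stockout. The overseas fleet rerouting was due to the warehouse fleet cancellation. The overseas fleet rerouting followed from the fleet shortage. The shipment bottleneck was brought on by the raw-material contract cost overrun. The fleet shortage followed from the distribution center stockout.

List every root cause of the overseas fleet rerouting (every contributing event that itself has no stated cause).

the inbound carrier stockout, the last-mile contract delay, the raw-material contract cost overrun, the tier-2 fleet stockout

Tracing upstream from the overseas fleet rerouting: the overseas fleet rerouting ← the fleet shortage ← the distribution center stockout ← the tier-1 contract surcharge ← the overseas supplier shutdown ← the last-mile contract delay.
A separate upstream branch: the overseas fleet rerouting ← the fleet shortage ← the distribution center stockout ← the tier-1 contract surcharge ← the overseas supplier shutdown ← the shipment bottleneck ← the raw-material contract cost overrun.
A separate upstream branch: the overseas fleet rerouting ← the warehouse fleet cancellation ← the inbound carrier stockout.
A separate upstream branch: the overseas fleet rerouting ← the fleet shortage ← the distribution center stockout ← the tier-2 fleet stockout.
Each of those chain origins has no stated cause.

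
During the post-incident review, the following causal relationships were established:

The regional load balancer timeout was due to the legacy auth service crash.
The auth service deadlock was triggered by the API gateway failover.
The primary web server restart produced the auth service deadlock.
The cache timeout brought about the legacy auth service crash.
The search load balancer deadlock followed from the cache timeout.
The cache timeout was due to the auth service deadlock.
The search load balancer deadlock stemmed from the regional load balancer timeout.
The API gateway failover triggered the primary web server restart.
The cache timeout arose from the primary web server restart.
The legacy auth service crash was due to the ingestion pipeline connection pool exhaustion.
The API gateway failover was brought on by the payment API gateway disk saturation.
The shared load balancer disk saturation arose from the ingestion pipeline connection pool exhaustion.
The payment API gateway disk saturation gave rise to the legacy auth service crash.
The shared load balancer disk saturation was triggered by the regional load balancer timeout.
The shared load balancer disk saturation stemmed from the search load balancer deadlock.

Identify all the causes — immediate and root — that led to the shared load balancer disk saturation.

Immediate causes of the shared load balancer disk saturation: the ingestion pipeline connection pool exhaustion, the regional load balancer timeout, the search load balancer deadlock.
Further upstream: the payment API gateway disk saturation, the API gateway failover, the primary web server restart, the auth service deadlock, the cache timeout, the legacy auth service crash.

the API gateway failover, the auth service deadlock, the cache timeout, the ingestion pipeline connection pool exhaustion, the legacy auth service crash, the payment API gateway disk saturation, the primary web server restart, the regional load balancer timeout, the search load balancer deadlock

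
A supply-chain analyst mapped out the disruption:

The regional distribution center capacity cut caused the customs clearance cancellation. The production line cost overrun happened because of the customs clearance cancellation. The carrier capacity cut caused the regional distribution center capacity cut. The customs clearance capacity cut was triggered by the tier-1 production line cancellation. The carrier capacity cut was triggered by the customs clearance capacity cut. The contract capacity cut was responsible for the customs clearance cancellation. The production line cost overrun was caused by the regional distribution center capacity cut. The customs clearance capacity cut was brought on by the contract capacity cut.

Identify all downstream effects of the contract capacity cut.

the carrier capacity cut, the customs clearance cancellation, the customs clearance capacity cut, the production line cost overrun, the regional distribution center capacity cut

Direct effects: the customs clearance capacity cut, the customs clearance cancellation.
2 steps out: the carrier capacity cut, the production line cost overrun.
3 steps out: the regional distribution center capacity cut.
Not reachable from it: the tier-1 production line cancellation.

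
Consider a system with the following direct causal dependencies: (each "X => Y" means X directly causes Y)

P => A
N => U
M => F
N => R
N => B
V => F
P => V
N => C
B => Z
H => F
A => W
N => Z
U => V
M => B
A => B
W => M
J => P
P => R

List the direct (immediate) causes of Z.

B, N

Upstream contributors include J, P, A, W, M, but only B, N feed directly into Z.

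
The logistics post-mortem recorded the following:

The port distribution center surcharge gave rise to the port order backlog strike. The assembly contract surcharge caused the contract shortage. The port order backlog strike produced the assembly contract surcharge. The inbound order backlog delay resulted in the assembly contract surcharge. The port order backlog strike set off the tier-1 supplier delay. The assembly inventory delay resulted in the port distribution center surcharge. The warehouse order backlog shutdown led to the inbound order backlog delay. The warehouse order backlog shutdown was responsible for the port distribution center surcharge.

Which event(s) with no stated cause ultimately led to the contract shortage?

Tracing upstream from the contract shortage: the contract shortage ← the assembly contract surcharge ← the inbound order backlog delay ← the warehouse order backlog shutdown.
A separate upstream branch: the contract shortage ← the assembly contract surcharge ← the port order backlog strike ← the port distribution center surcharge ← the assembly inventory delay.
Each of those chain origins has no stated cause.

the assembly inventory delay, the warehouse order backlog shutdown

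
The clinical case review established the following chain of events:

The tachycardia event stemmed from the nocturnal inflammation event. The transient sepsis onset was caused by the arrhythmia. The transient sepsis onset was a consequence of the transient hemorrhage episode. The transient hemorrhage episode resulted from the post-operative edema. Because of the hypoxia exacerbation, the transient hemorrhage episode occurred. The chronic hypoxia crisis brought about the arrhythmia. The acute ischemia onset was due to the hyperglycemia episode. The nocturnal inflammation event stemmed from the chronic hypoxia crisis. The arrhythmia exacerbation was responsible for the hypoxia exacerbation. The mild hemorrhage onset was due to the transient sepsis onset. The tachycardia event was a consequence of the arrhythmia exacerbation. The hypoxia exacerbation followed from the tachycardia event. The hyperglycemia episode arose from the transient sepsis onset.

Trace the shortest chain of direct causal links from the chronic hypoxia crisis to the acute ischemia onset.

the chronic hypoxia crisis → the arrhythmia
the arrhythmia → the transient sepsis onset
the transient sepsis onset → the hyperglycemia episode
the hyperglycemia episode → the acute ischemia onset
Length: 4 steps.

the chronic hypoxia crisis → the arrhythmia → the transient sepsis onset → the hyperglycemia episode → the acute ischemia onset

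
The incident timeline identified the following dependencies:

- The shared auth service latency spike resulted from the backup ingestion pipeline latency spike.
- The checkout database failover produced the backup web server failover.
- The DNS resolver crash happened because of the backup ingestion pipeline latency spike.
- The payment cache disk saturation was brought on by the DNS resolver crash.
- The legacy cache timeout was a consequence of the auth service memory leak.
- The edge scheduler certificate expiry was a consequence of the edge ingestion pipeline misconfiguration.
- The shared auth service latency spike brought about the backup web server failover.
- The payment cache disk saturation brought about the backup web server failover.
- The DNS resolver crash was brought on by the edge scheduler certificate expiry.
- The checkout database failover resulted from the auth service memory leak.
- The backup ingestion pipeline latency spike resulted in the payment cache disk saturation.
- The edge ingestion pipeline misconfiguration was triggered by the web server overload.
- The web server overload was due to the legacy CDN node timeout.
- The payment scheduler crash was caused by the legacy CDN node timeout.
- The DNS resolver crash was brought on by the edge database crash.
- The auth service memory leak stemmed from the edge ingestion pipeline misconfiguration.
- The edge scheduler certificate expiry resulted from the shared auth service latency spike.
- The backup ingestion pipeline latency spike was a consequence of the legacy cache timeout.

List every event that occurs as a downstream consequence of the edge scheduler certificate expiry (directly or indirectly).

Direct effects: the DNS resolver crash.
2 steps out: the payment cache disk saturation.
3 steps out: the backup web server failover.
Not reachable from it: the legacy CDN node timeout, the payment scheduler crash, the web server overload, the edge ingestion pipeline misconfiguration, the auth service memory leak, the edge database crash, the legacy cache timeout, the backup ingestion pipeline latency spike, the checkout database failover, the shared auth service latency spike.

the DNS resolver crash, the backup web server failover, the payment cache disk saturation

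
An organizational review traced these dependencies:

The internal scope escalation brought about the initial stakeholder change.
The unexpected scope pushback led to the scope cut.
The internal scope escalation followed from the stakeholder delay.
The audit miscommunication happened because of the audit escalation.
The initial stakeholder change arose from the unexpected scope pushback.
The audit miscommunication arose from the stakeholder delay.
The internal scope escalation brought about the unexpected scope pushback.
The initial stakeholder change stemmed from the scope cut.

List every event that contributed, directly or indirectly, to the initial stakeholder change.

Immediate causes of the initial stakeholder change: the internal scope escalation, the unexpected scope pushback, the scope cut.
Further upstream: the stakeholder delay.

the internal scope escalation, the scope cut, the stakeholder delay, the unexpected scope pushback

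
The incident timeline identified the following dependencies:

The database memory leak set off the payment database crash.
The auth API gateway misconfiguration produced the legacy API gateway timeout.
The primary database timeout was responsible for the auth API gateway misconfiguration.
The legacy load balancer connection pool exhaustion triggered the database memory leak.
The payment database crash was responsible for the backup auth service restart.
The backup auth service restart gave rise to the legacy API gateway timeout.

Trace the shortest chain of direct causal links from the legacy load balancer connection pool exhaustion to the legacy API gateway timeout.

the legacy load balancer connection pool exhaustion → the database memory leak
the database memory leak → the payment database crash
the payment database crash → the backup auth service restart
the backup auth service restart → the legacy API gateway timeout
Length: 4 steps.

the legacy load balancer connection pool exhaustion → the database memory leak → the payment database crash → the backup auth service restart → the legacy API gateway timeout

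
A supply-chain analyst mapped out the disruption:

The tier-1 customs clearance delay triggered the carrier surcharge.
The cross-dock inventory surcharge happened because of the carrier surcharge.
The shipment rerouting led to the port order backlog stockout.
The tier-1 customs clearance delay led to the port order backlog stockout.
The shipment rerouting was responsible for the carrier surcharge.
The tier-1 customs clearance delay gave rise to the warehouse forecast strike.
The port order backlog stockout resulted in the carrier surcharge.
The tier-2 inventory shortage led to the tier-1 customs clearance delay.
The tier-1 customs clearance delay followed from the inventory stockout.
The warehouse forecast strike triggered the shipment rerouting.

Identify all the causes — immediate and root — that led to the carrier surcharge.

Immediate causes of the carrier surcharge: the tier-1 customs clearance delay, the shipment rerouting, the port order backlog stockout.
Further upstream: the inventory stockout, the warehouse forecast strike, the tier-2 inventory shortage.

the inventory stockout, the port order backlog stockout, the shipment rerouting, the tier-1 customs clearance delay, the tier-2 inventory shortage, the warehouse forecast strike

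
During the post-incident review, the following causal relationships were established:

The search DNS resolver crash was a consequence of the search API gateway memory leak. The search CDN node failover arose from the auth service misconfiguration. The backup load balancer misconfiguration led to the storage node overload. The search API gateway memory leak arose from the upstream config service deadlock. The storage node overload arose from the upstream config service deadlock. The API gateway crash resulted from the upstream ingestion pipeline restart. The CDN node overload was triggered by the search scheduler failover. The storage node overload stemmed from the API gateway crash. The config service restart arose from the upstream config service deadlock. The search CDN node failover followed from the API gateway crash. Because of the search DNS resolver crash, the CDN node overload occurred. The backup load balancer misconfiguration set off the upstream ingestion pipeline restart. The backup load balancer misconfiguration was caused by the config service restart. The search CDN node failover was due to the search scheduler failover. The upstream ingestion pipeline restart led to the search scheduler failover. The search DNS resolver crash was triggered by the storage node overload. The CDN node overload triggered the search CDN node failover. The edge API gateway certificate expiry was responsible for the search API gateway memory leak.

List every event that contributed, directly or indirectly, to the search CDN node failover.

Immediate causes of the search CDN node failover: the auth service misconfiguration, the search scheduler failover, the API gateway crash, the CDN node overload.
Further upstream: the upstream config service deadlock, the config service restart, the backup load balancer misconfiguration, the edge API gateway certificate expiry, the search API gateway memory leak, the upstream ingestion pipeline restart, the storage node overload, the search DNS resolver crash.

the API gateway crash, the CDN node overload, the auth service misconfiguration, the backup load balancer misconfiguration, the config service restart, the edge API gateway certificate expiry, the search API gateway memory leak, the search DNS resolver crash, the search scheduler failover, the storage node overload, the upstream config service deadlock, the upstream ingestion pipeline restart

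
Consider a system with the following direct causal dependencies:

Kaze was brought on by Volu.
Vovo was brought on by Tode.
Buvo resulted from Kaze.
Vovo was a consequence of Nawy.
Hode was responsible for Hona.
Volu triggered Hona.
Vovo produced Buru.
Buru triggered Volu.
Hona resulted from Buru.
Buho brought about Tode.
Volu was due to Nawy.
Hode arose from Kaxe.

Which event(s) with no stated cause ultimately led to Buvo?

Tracing upstream from Buvo: Buvo ← Kaze ← Volu ← Buru ← Vovo ← Tode ← Buho.
A separate upstream branch: Buvo ← Kaze ← Volu ← Nawy.
Each of those chain origins has no stated cause.

Buho, Nawy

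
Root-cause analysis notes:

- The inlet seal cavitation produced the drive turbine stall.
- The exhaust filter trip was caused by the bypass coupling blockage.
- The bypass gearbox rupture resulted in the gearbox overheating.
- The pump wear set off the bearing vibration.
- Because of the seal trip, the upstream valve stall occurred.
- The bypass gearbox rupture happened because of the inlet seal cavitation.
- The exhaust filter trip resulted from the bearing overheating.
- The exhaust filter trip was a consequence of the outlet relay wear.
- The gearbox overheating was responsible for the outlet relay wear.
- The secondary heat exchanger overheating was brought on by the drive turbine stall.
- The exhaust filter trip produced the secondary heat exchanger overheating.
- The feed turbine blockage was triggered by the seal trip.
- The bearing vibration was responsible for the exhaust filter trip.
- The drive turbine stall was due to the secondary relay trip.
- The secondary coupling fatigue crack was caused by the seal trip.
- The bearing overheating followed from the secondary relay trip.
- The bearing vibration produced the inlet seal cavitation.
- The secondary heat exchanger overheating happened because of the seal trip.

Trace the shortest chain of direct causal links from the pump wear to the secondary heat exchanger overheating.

the pump wear → the bearing vibration
the bearing vibration → the exhaust filter trip
the exhaust filter trip → the secondary heat exchanger overheating
Length: 3 steps.

the pump wear → the bearing vibration → the exhaust filter trip → the secondary heat exchanger overheating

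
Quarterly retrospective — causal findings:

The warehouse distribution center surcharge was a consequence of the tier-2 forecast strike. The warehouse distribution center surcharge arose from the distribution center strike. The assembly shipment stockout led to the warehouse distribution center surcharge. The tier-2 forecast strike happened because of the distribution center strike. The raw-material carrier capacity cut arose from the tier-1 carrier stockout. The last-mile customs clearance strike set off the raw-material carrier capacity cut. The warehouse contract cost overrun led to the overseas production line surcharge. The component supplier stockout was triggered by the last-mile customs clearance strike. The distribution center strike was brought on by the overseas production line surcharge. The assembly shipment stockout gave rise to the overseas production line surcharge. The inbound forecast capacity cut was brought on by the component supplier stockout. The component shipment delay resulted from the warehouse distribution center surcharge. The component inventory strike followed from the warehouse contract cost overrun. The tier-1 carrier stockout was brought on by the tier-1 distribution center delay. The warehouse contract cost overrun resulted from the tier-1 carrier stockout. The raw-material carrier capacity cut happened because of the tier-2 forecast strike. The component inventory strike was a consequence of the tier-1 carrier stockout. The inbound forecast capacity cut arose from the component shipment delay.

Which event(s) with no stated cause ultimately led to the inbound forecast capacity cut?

the assembly shipment stockout, the last-mile customs clearance strike, the tier-1 distribution center delay

Tracing upstream from the inbound forecast capacity cut: the inbound forecast capacity cut ← the component shipment delay ← the warehouse distribution center surcharge ← the distribution center strike ← the overseas production line surcharge ← the warehouse contract cost overrun ← the tier-1 carrier stockout ← the tier-1 distribution center delay.
A separate upstream branch: the inbound forecast capacity cut ← the component supplier stockout ← the last-mile customs clearance strike.
A separate upstream branch: the inbound forecast capacity cut ← the component shipment delay ← the warehouse distribution center surcharge ← the assembly shipment stockout.
Each of those chain origins has no stated cause.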